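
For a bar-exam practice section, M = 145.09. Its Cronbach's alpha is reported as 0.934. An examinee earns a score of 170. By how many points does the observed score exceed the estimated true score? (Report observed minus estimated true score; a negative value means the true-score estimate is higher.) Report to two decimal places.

1.64

T̂ = ρX + (1 − ρ)μ
  = 0.934 × 170 + 0.066 × 145.09
  = 158.780 + 9.57594
  = 168.3559
  ≈ 168.356
X − T̂ = 170 − 168.356 = 1.644 → 1.64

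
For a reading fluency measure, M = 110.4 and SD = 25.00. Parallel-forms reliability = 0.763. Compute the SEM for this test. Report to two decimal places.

SEM = SD · √(1 − ρ) = 25.00 × √0.237 = 25.00 × 0.4868 = 12.171

12.17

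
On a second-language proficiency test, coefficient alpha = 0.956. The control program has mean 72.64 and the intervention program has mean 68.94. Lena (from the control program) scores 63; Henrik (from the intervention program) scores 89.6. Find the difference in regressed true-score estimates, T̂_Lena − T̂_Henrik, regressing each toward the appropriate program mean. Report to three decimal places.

T̂_Lena = 0.956(63) + 0.044(72.64) = 63.42416
T̂_Henrik = 0.956(89.6) + 0.044(68.94) = 88.69096
Difference = 63.42416 − 88.69096 = -25.26680

-25.267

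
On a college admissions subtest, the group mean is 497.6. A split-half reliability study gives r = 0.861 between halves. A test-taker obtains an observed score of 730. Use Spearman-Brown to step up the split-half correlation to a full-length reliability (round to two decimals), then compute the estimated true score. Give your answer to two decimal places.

713.73

Spearman-Brown: ρ = 2r/(1 + r) = 2(0.861)/(1 + 0.861) = 1.7220/1.861 = 0.9253 → 0.93
Kelley's formula gives T̂ = 0.93·730 + 0.07·497.6 = 678.90 + 34.832 = 713.732.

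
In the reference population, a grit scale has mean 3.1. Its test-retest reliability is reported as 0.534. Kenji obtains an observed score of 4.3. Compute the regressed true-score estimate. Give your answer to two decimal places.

T̂ = ρX + (1 − ρ)μ
  = 0.534 × 4.3 + 0.466 × 3.1
  = 2.2962 + 1.4446
  = 3.741
  ≈ 3.74

3.74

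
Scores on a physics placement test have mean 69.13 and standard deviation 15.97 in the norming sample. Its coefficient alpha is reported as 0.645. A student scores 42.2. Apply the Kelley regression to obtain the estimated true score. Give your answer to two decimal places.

T̂ = ρX + (1 − ρ)μ
  = 0.645 × 42.2 + 0.355 × 69.13
  = 27.2190 + 24.54115
  = 51.760
  ≈ 51.76

51.76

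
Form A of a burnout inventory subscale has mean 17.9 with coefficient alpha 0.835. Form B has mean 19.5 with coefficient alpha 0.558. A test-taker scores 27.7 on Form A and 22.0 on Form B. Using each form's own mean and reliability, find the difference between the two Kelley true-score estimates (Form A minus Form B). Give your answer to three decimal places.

T̂_A = 0.835(27.7) + 0.165(17.9) = 26.08300
T̂_B = 0.558(22.0) + 0.442(19.5) = 20.89500
T̂_A − T̂_B = 5.18800

5.188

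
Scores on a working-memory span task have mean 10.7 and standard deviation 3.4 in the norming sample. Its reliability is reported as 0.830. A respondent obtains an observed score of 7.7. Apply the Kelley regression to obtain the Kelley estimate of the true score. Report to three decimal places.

T̂ = ρX + (1 − ρ)μ
  = 0.830 × 7.7 + 0.170 × 10.7
  = 6.3910 + 1.8190
  = 8.2100
  ≈ 8.210

8.210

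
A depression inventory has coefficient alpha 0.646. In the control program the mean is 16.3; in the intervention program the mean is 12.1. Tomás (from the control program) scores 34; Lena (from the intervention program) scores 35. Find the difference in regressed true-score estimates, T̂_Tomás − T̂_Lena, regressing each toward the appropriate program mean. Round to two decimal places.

0.84

T̂_Tomás = 0.646(34) + 0.354(16.3) = 27.7342
T̂_Lena = 0.646(35) + 0.354(12.1) = 26.8934
Difference = 27.7342 − 26.8934 = 0.8408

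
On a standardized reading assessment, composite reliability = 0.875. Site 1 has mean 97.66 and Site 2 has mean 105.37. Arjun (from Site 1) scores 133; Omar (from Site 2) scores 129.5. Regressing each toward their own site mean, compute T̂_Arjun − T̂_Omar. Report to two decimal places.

T̂_Arjun = 0.875(133) + 0.125(97.66) = 128.5825
T̂_Omar = 0.875(129.5) + 0.125(105.37) = 126.4838
Difference = 128.5825 − 126.4838 = 2.0988

2.10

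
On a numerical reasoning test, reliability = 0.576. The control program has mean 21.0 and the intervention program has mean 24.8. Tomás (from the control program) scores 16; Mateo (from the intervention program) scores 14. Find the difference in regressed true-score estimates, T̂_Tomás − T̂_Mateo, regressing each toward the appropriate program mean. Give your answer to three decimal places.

T̂_Tomás = 0.576(16) + 0.424(21.0) = 18.12000
T̂_Mateo = 0.576(14) + 0.424(24.8) = 18.57920
Difference = 18.12000 − 18.57920 = -0.45920

-0.459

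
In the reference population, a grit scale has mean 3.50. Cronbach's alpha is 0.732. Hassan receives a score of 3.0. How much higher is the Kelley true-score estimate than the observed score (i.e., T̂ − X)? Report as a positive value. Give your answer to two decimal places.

0.13

Kelley's formula gives T̂ = 0.732·3.0 + 0.268·3.50 = 2.1960 + 0.93800 = 3.1340.
T̂ − X = 3.134 − 3.0 = 0.134 → 0.13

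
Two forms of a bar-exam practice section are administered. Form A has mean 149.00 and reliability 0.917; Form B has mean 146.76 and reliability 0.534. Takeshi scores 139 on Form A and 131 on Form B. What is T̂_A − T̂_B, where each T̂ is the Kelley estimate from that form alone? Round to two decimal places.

T̂_A = 0.917(139) + 0.083(149.00) = 139.8300
T̂_B = 0.534(131) + 0.466(146.76) = 138.3442
T̂_A − T̂_B = 1.4858

1.49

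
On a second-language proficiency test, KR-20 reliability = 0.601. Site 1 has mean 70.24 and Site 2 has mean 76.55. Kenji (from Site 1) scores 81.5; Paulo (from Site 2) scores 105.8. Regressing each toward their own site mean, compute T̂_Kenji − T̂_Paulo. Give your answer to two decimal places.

T̂_Kenji = 0.601(81.5) + 0.399(70.24) = 77.0073
T̂_Paulo = 0.601(105.8) + 0.399(76.55) = 94.1292
Difference = 77.0073 − 94.1292 = -17.1220

-17.12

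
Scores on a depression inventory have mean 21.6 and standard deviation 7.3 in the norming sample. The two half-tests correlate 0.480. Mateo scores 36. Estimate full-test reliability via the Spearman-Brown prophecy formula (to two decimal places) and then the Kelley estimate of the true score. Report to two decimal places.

30.96

Spearman-Brown: ρ = 2r/(1 + r) = 2(0.480)/(1 + 0.480) = 0.9600/1.480 = 0.6486 → 0.65
Kelley's formula gives T̂ = 0.65·36 + 0.35·21.6 = 23.40 + 7.560 = 30.960.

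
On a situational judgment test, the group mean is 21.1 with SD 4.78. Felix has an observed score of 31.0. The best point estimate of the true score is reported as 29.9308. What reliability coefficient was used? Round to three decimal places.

0.892

T̂ = ρX + (1 − ρ)μ  ⇒  T̂ − μ = ρ(X − μ)
ρ = (T̂ − μ)/(X − μ) = (29.9308 − 21.1) / (31.0 − 21.1) = 8.8308 / 9.9 = 0.89200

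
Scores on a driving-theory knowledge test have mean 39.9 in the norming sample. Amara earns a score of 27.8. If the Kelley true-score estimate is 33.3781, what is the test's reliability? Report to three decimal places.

0.539

T̂ = ρX + (1 − ρ)μ  ⇒  T̂ − μ = ρ(X − μ)
ρ = (T̂ − μ)/(X − μ) = (33.3781 − 39.9) / (27.8 − 39.9) = -6.5219 / -12.1 = 0.53900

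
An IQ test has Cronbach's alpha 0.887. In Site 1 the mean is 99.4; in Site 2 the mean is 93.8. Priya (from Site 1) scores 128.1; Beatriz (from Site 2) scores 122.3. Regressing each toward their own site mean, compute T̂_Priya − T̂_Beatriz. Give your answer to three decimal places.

5.777

T̂_Priya = 0.887(128.1) + 0.113(99.4) = 124.85690
T̂_Beatriz = 0.887(122.3) + 0.113(93.8) = 119.07950
Difference = 124.85690 − 119.07950 = 5.77740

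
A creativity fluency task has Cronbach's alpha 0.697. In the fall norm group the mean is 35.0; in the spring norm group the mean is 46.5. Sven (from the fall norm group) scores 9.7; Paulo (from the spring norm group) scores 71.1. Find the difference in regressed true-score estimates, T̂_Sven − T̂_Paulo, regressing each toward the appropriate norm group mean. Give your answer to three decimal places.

T̂_Sven = 0.697(9.7) + 0.303(35.0) = 17.36590
T̂_Paulo = 0.697(71.1) + 0.303(46.5) = 63.64620
Difference = 17.36590 − 63.64620 = -46.28030

-46.280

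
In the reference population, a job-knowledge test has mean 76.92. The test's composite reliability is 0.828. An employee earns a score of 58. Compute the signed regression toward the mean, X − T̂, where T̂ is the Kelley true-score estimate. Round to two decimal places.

-3.25

T̂ = ρX + (1 − ρ)μ
  = 0.828 × 58 + 0.172 × 76.92
  = 48.024 + 13.23024
  = 61.2542
  ≈ 61.254
X − T̂ = 58 − 61.254 = -3.254 → -3.25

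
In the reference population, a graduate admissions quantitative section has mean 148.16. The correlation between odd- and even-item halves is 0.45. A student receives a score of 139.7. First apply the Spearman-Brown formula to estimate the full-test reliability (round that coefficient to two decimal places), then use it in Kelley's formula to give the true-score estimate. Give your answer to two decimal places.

Spearman-Brown: ρ = 2r/(1 + r) = 2(0.45)/(1 + 0.45) = 0.900/1.45 = 0.6207 → 0.62
Weight the observed score by reliability and the mean by (1 − reliability): T̂ = 0.62·139.7 + 0.38·148.16 = 86.614 + 56.3008 = 142.915.

142.91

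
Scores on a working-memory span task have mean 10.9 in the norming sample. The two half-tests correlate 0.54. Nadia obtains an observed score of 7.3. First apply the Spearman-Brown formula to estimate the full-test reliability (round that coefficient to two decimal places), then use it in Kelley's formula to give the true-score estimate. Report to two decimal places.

Spearman-Brown: ρ = 2r/(1 + r) = 2(0.54)/(1 + 0.54) = 1.080/1.54 = 0.7013 → 0.70
T̂ = 0.70(7.3) + 0.30(10.9) = 5.110 + 3.270 = 8.380 → 8.38

8.38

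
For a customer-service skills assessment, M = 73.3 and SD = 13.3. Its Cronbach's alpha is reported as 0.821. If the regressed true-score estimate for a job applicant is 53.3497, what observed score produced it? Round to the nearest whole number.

T̂ = ρX + (1 − ρ)μ  ⇒  X = (T̂ − (1 − ρ)μ) / ρ
X = (53.3497 − 0.179 × 73.3) / 0.821 = (53.3497 − 13.1207) / 0.821 = 40.2290 / 0.821 = 49.00

49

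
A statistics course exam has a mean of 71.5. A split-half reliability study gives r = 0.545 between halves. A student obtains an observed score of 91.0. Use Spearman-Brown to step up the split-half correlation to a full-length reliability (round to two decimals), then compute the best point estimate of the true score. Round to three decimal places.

85.345

Spearman-Brown: ρ = 2r/(1 + r) = 2(0.545)/(1 + 0.545) = 1.0900/1.545 = 0.7055 → 0.71
T̂ = 0.71(91.0) + 0.29(71.5) = 64.610 + 20.735 = 85.3450 → 85.345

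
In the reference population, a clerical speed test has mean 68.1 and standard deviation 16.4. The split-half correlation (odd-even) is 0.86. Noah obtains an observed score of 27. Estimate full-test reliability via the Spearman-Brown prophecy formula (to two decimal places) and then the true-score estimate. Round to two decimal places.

Spearman-Brown: ρ = 2r/(1 + r) = 2(0.86)/(1 + 0.86) = 1.720/1.86 = 0.9247 → 0.92
T̂ = ρX + (1 − ρ)μ
  = 0.92 × 27 + 0.08 × 68.1
  = 24.84 + 5.448
  = 30.288
  ≈ 30.29

30.29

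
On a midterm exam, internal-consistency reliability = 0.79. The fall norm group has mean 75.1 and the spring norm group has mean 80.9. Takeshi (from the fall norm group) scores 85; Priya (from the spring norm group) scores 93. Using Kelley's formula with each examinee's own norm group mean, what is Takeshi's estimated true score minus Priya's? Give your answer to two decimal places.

-7.54

T̂_Takeshi = 0.79(85) + 0.21(75.1) = 82.9210
T̂_Priya = 0.79(93) + 0.21(80.9) = 90.4590
Difference = 82.9210 − 90.4590 = -7.5380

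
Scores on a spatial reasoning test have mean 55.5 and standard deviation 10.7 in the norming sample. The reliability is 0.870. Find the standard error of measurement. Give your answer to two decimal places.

3.86

SEM = SD · √(1 − ρ) = 10.7 × √0.130 = 10.7 × 0.3606 = 3.858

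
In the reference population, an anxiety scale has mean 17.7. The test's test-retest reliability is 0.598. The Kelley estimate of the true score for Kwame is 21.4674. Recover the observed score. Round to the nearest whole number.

T̂ = ρX + (1 − ρ)μ  ⇒  X = (T̂ − (1 − ρ)μ) / ρ
X = (21.4674 − 0.402 × 17.7) / 0.598 = (21.4674 − 7.1154) / 0.598 = 14.3520 / 0.598 = 24.00

24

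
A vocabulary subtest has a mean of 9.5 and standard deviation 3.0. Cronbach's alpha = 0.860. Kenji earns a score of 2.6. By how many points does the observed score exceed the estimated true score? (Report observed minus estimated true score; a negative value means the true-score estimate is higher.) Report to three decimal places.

T̂ = 0.860(2.6) + 0.140(9.5) = 2.2360 + 1.3300 = 3.56600 → 3.5660
X − T̂ = 2.6 − 3.5660 = -0.9660 → -0.966

-0.966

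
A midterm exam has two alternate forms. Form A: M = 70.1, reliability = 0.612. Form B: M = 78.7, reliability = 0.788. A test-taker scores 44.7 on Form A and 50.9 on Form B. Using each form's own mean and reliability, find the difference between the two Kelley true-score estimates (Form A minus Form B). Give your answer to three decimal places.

-2.238

T̂_A = 0.612(44.7) + 0.388(70.1) = 54.55520
T̂_B = 0.788(50.9) + 0.212(78.7) = 56.79360
T̂_A − T̂_B = -2.23840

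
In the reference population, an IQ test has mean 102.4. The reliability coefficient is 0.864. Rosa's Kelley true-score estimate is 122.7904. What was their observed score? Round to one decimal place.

T̂ = ρX + (1 − ρ)μ  ⇒  X = (T̂ − (1 − ρ)μ) / ρ
X = (122.7904 − 0.136 × 102.4) / 0.864 = (122.7904 − 13.9264) / 0.864 = 108.8640 / 0.864 = 126.000

126.0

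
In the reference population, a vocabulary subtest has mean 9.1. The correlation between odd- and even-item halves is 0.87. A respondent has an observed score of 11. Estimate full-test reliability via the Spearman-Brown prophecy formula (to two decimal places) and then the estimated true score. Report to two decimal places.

10.87

Spearman-Brown: ρ = 2r/(1 + r) = 2(0.87)/(1 + 0.87) = 1.740/1.87 = 0.9305 → 0.93
T̂ = 0.93(11) + 0.07(9.1) = 10.23 + 0.637 = 10.867 → 10.87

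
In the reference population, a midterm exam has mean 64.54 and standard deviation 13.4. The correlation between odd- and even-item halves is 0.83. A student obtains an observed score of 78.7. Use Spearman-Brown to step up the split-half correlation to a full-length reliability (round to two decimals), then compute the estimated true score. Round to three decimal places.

Spearman-Brown: ρ = 2r/(1 + r) = 2(0.83)/(1 + 0.83) = 1.660/1.83 = 0.9071 → 0.91
T̂ = 0.91(78.7) + 0.09(64.54) = 71.617 + 5.8086 = 77.4256 → 77.426

77.426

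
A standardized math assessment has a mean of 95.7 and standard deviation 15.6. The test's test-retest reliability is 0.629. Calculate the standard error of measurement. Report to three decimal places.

SEM = SD · √(1 − ρ) = 15.6 × √0.371 = 15.6 × 0.6091 = 9.5019

9.502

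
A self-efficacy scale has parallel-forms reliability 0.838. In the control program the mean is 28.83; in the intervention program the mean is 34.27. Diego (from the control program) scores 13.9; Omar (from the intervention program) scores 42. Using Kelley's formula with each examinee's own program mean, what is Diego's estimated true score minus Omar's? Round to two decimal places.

T̂_Diego = 0.838(13.9) + 0.162(28.83) = 16.3187
T̂_Omar = 0.838(42) + 0.162(34.27) = 40.7477
Difference = 16.3187 − 40.7477 = -24.4291

-24.43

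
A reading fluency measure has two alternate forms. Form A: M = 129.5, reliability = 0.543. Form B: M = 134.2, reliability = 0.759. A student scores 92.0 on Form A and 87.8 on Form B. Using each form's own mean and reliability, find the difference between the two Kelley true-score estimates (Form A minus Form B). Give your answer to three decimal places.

10.155

T̂_A = 0.543(92.0) + 0.457(129.5) = 109.13750
T̂_B = 0.759(87.8) + 0.241(134.2) = 98.98240
T̂_A − T̂_B = 10.15510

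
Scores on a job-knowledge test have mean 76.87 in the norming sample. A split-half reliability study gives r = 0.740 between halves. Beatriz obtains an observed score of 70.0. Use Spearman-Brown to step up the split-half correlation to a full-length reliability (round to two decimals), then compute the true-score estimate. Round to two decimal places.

71.03

Spearman-Brown: ρ = 2r/(1 + r) = 2(0.740)/(1 + 0.740) = 1.4800/1.740 = 0.8506 → 0.85
Regress the observed score toward the mean by the unreliability: T̂ = 0.85·70.0 + 0.15·76.87 = 59.500 + 11.5305 = 71.031.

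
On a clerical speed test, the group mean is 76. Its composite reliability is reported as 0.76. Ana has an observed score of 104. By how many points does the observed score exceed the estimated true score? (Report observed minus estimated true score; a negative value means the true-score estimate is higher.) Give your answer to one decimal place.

T̂ = ρX + (1 − ρ)μ
  = 0.76 × 104 + 0.24 × 76
  = 79.04 + 18.24
  = 97.280
  ≈ 97.28
X − T̂ = 104 − 97.28 = 6.72 → 6.7

6.7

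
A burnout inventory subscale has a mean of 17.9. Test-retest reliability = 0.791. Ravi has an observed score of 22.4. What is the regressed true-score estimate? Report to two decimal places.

T̂ = 0.791(22.4) + 0.209(17.9) = 17.7184 + 3.7411 = 21.459 → 21.46

21.46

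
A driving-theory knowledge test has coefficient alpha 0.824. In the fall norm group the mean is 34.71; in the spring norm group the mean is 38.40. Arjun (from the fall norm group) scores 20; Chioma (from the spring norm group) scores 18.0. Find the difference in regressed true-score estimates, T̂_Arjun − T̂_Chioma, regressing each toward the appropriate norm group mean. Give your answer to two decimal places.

1.00

T̂_Arjun = 0.824(20) + 0.176(34.71) = 22.5890
T̂_Chioma = 0.824(18.0) + 0.176(38.40) = 21.5904
Difference = 22.5890 − 21.5904 = 0.9986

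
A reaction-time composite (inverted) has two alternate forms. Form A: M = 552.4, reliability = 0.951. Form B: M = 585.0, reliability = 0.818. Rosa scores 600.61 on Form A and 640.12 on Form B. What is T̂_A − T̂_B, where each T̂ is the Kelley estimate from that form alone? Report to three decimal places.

T̂_A = 0.951(600.61) + 0.049(552.4) = 598.24771
T̂_B = 0.818(640.12) + 0.182(585.0) = 630.08816
T̂_A − T̂_B = -31.84045

-31.840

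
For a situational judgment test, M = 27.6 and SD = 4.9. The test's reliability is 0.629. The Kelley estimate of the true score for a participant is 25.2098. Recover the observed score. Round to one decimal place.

T̂ = ρX + (1 − ρ)μ  ⇒  X = (T̂ − (1 − ρ)μ) / ρ
X = (25.2098 − 0.371 × 27.6) / 0.629 = (25.2098 − 10.2396) / 0.629 = 14.9702 / 0.629 = 23.800

23.8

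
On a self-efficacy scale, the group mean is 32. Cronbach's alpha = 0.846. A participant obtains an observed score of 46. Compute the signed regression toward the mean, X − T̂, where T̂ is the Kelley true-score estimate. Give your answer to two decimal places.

2.16

T̂ = ρX + (1 − ρ)μ
  = 0.846 × 46 + 0.154 × 32
  = 38.916 + 4.928
  = 43.8440
  ≈ 43.844
X − T̂ = 46 − 43.844 = 2.156 → 2.16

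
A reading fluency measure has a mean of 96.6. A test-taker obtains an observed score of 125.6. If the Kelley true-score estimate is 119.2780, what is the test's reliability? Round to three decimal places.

0.782

T̂ = ρX + (1 − ρ)μ  ⇒  T̂ − μ = ρ(X − μ)
ρ = (T̂ − μ)/(X − μ) = (119.2780 − 96.6) / (125.6 − 96.6) = 22.6780 / 29.0 = 0.78200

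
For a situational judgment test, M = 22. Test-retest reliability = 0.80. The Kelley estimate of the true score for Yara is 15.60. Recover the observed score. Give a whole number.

T̂ = ρX + (1 − ρ)μ  ⇒  X = (T̂ − (1 − ρ)μ) / ρ
X = (15.60 − 0.20 × 22) / 0.80 = (15.60 − 4.40) / 0.80 = 11.20 / 0.80 = 14.00

14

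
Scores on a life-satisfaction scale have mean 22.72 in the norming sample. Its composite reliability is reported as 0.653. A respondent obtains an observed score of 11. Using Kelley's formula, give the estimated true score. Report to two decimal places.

15.07

T̂ = ρX + (1 − ρ)μ
  = 0.653 × 11 + 0.347 × 22.72
  = 7.183 + 7.88384
  = 15.067
  ≈ 15.07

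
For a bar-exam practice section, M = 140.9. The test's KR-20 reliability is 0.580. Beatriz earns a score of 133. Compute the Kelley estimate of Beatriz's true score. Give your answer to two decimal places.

Regress the observed score toward the mean by the unreliability: T̂ = 0.580·133 + 0.420·140.9 = 77.140 + 59.1780 = 136.318.

136.32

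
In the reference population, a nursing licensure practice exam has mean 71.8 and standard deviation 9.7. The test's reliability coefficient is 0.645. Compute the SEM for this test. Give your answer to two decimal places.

SEM = SD · √(1 − ρ) = 9.7 × √0.355 = 9.7 × 0.5958 = 5.779

5.78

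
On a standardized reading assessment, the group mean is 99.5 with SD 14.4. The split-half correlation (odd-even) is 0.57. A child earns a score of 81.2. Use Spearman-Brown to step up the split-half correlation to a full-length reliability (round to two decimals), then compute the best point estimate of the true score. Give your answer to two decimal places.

86.14

Spearman-Brown: ρ = 2r/(1 + r) = 2(0.57)/(1 + 0.57) = 1.140/1.57 = 0.7261 → 0.73
T̂ = ρX + (1 − ρ)μ
  = 0.73 × 81.2 + 0.27 × 99.5
  = 59.276 + 26.865
  = 86.141
  ≈ 86.14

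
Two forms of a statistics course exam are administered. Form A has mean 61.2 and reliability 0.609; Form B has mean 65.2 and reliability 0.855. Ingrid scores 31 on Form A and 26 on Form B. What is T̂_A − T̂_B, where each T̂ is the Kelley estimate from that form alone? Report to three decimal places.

11.124

T̂_A = 0.609(31) + 0.391(61.2) = 42.80820
T̂_B = 0.855(26) + 0.145(65.2) = 31.68400
T̂_A − T̂_B = 11.12420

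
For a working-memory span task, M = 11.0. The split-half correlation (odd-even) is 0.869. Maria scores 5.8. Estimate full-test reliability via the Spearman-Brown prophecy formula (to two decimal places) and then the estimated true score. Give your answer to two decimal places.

6.16

Spearman-Brown: ρ = 2r/(1 + r) = 2(0.869)/(1 + 0.869) = 1.7380/1.869 = 0.9299 → 0.93
T̂ = ρX + (1 − ρ)μ
  = 0.93 × 5.8 + 0.07 × 11.0
  = 5.394 + 0.770
  = 6.164
  ≈ 6.16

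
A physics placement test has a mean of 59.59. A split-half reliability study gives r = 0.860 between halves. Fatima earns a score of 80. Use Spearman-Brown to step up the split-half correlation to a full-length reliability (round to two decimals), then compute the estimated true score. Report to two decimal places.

78.37

Spearman-Brown: ρ = 2r/(1 + r) = 2(0.860)/(1 + 0.860) = 1.7200/1.860 = 0.9247 → 0.92
T̂ = 0.92(80) + 0.08(59.59) = 73.60 + 4.7672 = 78.367 → 78.37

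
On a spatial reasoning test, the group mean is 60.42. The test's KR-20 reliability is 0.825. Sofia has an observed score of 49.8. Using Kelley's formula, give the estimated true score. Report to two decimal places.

T̂ = ρX + (1 − ρ)μ
  = 0.825 × 49.8 + 0.175 × 60.42
  = 41.0850 + 10.57350
  = 51.658
  ≈ 51.66

51.66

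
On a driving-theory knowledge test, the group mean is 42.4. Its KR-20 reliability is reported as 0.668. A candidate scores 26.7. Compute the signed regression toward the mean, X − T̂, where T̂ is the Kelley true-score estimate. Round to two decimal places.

Weight the observed score by reliability and the mean by (1 − reliability): T̂ = 0.668·26.7 + 0.332·42.4 = 17.8356 + 14.0768 = 31.9124.
X − T̂ = 26.7 − 31.912 = -5.212 → -5.21

-5.21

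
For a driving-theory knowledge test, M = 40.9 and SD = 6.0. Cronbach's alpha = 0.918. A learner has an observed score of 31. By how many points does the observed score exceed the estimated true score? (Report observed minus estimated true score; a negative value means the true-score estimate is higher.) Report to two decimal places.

Weight the observed score by reliability and the mean by (1 − reliability): T̂ = 0.918·31 + 0.082·40.9 = 28.458 + 3.3538 = 31.8118.
X − T̂ = 31 − 31.812 = -0.812 → -0.81

-0.81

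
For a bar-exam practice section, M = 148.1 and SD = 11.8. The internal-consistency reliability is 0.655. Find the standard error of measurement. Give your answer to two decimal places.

6.93

SEM = SD · √(1 − ρ) = 11.8 × √0.345 = 11.8 × 0.5874 = 6.931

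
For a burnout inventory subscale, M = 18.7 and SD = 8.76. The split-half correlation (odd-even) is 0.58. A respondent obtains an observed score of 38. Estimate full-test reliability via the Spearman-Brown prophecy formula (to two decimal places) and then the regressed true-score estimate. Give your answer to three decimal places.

Spearman-Brown: ρ = 2r/(1 + r) = 2(0.58)/(1 + 0.58) = 1.160/1.58 = 0.7342 → 0.73
Weight the observed score by reliability and the mean by (1 − reliability): T̂ = 0.73·38 + 0.27·18.7 = 27.74 + 5.049 = 32.7890.

32.789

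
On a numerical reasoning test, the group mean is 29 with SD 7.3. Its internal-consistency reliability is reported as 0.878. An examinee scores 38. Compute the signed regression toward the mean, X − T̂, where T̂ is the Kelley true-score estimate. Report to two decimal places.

Kelley's formula gives T̂ = 0.878·38 + 0.122·29 = 33.364 + 3.538 = 36.9020.
X − T̂ = 38 − 36.902 = 1.098 → 1.10

1.10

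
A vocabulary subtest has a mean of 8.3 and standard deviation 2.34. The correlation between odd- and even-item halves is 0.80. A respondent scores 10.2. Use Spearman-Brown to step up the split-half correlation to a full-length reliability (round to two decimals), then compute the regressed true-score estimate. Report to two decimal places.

Spearman-Brown: ρ = 2r/(1 + r) = 2(0.80)/(1 + 0.80) = 1.600/1.80 = 0.8889 → 0.89
T̂ = 0.89(10.2) + 0.11(8.3) = 9.078 + 0.913 = 9.991 → 9.99

9.99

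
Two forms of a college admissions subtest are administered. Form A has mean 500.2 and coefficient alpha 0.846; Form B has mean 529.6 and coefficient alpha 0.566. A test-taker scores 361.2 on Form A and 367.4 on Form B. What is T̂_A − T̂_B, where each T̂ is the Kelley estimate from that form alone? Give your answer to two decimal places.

T̂_A = 0.846(361.2) + 0.154(500.2) = 382.6060
T̂_B = 0.566(367.4) + 0.434(529.6) = 437.7948
T̂_A − T̂_B = -55.1888

-55.19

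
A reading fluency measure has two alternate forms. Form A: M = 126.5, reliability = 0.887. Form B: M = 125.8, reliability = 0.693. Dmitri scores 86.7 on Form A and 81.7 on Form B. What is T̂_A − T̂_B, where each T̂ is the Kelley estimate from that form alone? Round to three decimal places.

-4.041

T̂_A = 0.887(86.7) + 0.113(126.5) = 91.19740
T̂_B = 0.693(81.7) + 0.307(125.8) = 95.23870
T̂_A − T̂_B = -4.04130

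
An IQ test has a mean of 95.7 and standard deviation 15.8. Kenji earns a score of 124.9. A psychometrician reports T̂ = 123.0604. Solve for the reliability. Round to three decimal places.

0.937

T̂ = ρX + (1 − ρ)μ  ⇒  T̂ − μ = ρ(X − μ)
ρ = (T̂ − μ)/(X − μ) = (123.0604 − 95.7) / (124.9 − 95.7) = 27.3604 / 29.2 = 0.93700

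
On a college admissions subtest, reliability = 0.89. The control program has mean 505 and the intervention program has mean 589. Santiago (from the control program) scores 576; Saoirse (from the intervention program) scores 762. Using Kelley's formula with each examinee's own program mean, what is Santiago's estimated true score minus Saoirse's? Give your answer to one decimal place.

-174.8

T̂_Santiago = 0.89(576) + 0.11(505) = 568.190
T̂_Saoirse = 0.89(762) + 0.11(589) = 742.970
Difference = 568.190 − 742.970 = -174.780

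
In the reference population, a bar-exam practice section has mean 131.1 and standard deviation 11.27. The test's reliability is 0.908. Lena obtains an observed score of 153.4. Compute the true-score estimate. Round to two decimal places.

Weight the observed score by reliability and the mean by (1 − reliability): T̂ = 0.908·153.4 + 0.092·131.1 = 139.2872 + 12.0612 = 151.348.

151.35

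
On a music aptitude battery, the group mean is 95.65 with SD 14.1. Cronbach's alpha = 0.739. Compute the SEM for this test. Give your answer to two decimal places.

7.20

SEM = SD · √(1 − ρ) = 14.1 × √0.261 = 14.1 × 0.5109 = 7.203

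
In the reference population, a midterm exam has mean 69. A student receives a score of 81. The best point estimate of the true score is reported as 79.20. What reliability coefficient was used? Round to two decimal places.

T̂ = ρX + (1 − ρ)μ  ⇒  T̂ − μ = ρ(X − μ)
ρ = (T̂ − μ)/(X − μ) = (79.20 − 69) / (81 − 69) = 10.20 / 12.0 = 0.8500

0.85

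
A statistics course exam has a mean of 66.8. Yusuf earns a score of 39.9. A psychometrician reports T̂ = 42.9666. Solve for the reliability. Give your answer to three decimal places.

0.886

T̂ = ρX + (1 − ρ)μ  ⇒  T̂ − μ = ρ(X − μ)
ρ = (T̂ − μ)/(X − μ) = (42.9666 − 66.8) / (39.9 − 66.8) = -23.8334 / -26.9 = 0.88600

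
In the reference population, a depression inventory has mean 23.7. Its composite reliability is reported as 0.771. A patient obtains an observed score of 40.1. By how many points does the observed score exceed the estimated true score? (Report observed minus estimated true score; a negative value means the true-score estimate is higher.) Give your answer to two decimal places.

Weight the observed score by reliability and the mean by (1 − reliability): T̂ = 0.771·40.1 + 0.229·23.7 = 30.9171 + 5.4273 = 36.3444.
X − T̂ = 40.1 − 36.344 = 3.756 → 3.76

3.76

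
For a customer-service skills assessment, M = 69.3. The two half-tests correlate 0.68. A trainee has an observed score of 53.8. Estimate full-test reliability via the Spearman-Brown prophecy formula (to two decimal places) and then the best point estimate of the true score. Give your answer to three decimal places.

Spearman-Brown: ρ = 2r/(1 + r) = 2(0.68)/(1 + 0.68) = 1.360/1.68 = 0.8095 → 0.81
T̂ = ρX + (1 − ρ)μ
  = 0.81 × 53.8 + 0.19 × 69.3
  = 43.578 + 13.167
  = 56.7450
  ≈ 56.745

56.745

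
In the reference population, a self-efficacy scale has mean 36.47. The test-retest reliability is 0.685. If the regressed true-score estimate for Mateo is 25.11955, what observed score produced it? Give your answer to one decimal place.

19.9

T̂ = ρX + (1 − ρ)μ  ⇒  X = (T̂ − (1 − ρ)μ) / ρ
X = (25.11955 − 0.315 × 36.47) / 0.685 = (25.11955 − 11.48805) / 0.685 = 13.63150 / 0.685 = 19.900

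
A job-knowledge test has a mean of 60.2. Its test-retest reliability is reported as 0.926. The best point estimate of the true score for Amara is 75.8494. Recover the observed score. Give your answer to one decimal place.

T̂ = ρX + (1 − ρ)μ  ⇒  X = (T̂ − (1 − ρ)μ) / ρ
X = (75.8494 − 0.074 × 60.2) / 0.926 = (75.8494 − 4.4548) / 0.926 = 71.3946 / 0.926 = 77.100

77.1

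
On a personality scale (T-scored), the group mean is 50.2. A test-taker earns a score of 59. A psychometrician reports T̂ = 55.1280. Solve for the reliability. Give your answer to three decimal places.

0.560

T̂ = ρX + (1 − ρ)μ  ⇒  T̂ − μ = ρ(X − μ)
ρ = (T̂ − μ)/(X − μ) = (55.1280 − 50.2) / (59 − 50.2) = 4.9280 / 8.8 = 0.56000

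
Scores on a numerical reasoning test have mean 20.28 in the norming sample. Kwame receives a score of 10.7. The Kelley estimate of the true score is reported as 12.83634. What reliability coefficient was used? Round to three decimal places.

T̂ = ρX + (1 − ρ)μ  ⇒  T̂ − μ = ρ(X − μ)
ρ = (T̂ − μ)/(X − μ) = (12.83634 − 20.28) / (10.7 − 20.28) = -7.44366 / -9.58 = 0.77700

0.777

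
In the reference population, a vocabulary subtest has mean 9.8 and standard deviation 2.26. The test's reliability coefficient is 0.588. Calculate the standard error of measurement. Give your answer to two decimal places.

1.45

SEM = SD · √(1 − ρ) = 2.26 × √0.412 = 2.26 × 0.6419 = 1.451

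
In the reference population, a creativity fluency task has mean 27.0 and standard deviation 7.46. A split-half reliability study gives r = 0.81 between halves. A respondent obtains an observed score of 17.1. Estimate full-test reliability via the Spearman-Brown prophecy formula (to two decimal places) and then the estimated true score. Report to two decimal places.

Spearman-Brown: ρ = 2r/(1 + r) = 2(0.81)/(1 + 0.81) = 1.620/1.81 = 0.8950 → 0.90
T̂ = 0.90(17.1) + 0.10(27.0) = 15.390 + 2.700 = 18.090 → 18.09

18.09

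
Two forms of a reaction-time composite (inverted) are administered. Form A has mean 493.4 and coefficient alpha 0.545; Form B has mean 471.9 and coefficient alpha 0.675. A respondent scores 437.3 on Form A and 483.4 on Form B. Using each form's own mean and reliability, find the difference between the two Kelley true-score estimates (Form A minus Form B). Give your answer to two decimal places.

T̂_A = 0.545(437.3) + 0.455(493.4) = 462.8255
T̂_B = 0.675(483.4) + 0.325(471.9) = 479.6625
T̂_A − T̂_B = -16.8370

-16.84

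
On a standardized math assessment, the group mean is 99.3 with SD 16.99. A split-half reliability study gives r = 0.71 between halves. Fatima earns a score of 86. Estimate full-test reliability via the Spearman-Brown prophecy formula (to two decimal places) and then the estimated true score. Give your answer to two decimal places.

Spearman-Brown: ρ = 2r/(1 + r) = 2(0.71)/(1 + 0.71) = 1.420/1.71 = 0.8304 → 0.83
T̂ = 0.83(86) + 0.17(99.3) = 71.38 + 16.881 = 88.261 → 88.26

88.26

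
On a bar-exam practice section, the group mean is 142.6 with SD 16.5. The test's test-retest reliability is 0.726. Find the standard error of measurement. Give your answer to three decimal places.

SEM = SD · √(1 − ρ) = 16.5 × √0.274 = 16.5 × 0.5235 = 8.6369

8.637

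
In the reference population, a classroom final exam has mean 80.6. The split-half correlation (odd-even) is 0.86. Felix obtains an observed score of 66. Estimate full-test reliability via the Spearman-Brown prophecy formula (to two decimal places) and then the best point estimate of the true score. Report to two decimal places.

Spearman-Brown: ρ = 2r/(1 + r) = 2(0.86)/(1 + 0.86) = 1.720/1.86 = 0.9247 → 0.92
Weight the observed score by reliability and the mean by (1 − reliability): T̂ = 0.92·66 + 0.08·80.6 = 60.72 + 6.448 = 67.168.

67.17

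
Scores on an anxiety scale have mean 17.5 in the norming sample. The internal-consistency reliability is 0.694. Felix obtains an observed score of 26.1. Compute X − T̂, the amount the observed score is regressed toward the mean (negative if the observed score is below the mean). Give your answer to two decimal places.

Regress the observed score toward the mean by the unreliability: T̂ = 0.694·26.1 + 0.306·17.5 = 18.1134 + 5.3550 = 23.4684.
X − T̂ = 26.1 − 23.468 = 2.632 → 2.63

2.63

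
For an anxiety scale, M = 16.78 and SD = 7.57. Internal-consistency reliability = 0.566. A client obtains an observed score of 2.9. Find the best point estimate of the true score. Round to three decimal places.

T̂ = 0.566(2.9) + 0.434(16.78) = 1.6414 + 7.28252 = 8.9239 → 8.924

8.924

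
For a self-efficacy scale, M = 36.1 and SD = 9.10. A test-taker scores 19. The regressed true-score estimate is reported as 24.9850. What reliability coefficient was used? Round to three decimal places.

T̂ = ρX + (1 − ρ)μ  ⇒  T̂ − μ = ρ(X − μ)
ρ = (T̂ − μ)/(X − μ) = (24.9850 − 36.1) / (19 − 36.1) = -11.1150 / -17.1 = 0.65000

0.650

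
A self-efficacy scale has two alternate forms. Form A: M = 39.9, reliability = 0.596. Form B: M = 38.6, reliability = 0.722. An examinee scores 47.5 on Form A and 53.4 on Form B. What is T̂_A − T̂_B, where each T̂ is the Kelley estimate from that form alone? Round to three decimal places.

T̂_A = 0.596(47.5) + 0.404(39.9) = 44.42960
T̂_B = 0.722(53.4) + 0.278(38.6) = 49.28560
T̂_A − T̂_B = -4.85600

-4.856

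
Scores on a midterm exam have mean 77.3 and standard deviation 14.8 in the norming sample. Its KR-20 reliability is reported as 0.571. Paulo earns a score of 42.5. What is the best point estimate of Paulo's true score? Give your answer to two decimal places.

57.43

T̂ = ρX + (1 − ρ)μ
  = 0.571 × 42.5 + 0.429 × 77.3
  = 24.2675 + 33.1617
  = 57.429
  ≈ 57.43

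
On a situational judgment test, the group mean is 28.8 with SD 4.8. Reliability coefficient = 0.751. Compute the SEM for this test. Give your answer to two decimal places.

2.40

SEM = SD · √(1 − ρ) = 4.8 × √0.249 = 4.8 × 0.4990 = 2.395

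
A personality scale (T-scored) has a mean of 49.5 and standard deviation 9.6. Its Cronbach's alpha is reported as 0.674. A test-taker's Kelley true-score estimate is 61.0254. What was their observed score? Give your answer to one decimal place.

T̂ = ρX + (1 − ρ)μ  ⇒  X = (T̂ − (1 − ρ)μ) / ρ
X = (61.0254 − 0.326 × 49.5) / 0.674 = (61.0254 − 16.1370) / 0.674 = 44.8884 / 0.674 = 66.600

66.6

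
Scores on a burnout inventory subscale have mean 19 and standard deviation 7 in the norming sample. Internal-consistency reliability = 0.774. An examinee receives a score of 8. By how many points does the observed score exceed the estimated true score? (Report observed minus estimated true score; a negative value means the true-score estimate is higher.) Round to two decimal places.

T̂ = 0.774(8) + 0.226(19) = 6.192 + 4.294 = 10.4860 → 10.486
X − T̂ = 8 − 10.486 = -2.486 → -2.49

-2.49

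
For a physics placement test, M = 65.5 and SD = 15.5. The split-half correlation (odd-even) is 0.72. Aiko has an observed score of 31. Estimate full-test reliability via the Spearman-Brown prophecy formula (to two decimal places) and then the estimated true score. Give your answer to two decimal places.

36.52

Spearman-Brown: ρ = 2r/(1 + r) = 2(0.72)/(1 + 0.72) = 1.440/1.72 = 0.8372 → 0.84
T̂ = ρX + (1 − ρ)μ
  = 0.84 × 31 + 0.16 × 65.5
  = 26.04 + 10.480
  = 36.520
  ≈ 36.52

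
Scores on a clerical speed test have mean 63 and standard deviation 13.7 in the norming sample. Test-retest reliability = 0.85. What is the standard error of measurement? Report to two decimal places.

5.31

SEM = SD · √(1 − ρ) = 13.7 × √0.15 = 13.7 × 0.3873 = 5.306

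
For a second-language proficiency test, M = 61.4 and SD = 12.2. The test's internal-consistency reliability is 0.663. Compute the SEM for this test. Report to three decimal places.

SEM = SD · √(1 − ρ) = 12.2 × √0.337 = 12.2 × 0.5805 = 7.0823

7.082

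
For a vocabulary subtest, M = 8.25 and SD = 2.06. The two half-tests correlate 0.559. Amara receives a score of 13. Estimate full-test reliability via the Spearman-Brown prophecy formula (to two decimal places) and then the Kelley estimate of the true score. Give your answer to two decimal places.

11.67

Spearman-Brown: ρ = 2r/(1 + r) = 2(0.559)/(1 + 0.559) = 1.1180/1.559 = 0.7171 → 0.72
T̂ = 0.72(13) + 0.28(8.25) = 9.36 + 2.3100 = 11.670 → 11.67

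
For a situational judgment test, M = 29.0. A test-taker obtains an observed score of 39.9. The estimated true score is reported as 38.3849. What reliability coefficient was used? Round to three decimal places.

0.861

T̂ = ρX + (1 − ρ)μ  ⇒  T̂ − μ = ρ(X − μ)
ρ = (T̂ − μ)/(X − μ) = (38.3849 − 29.0) / (39.9 − 29.0) = 9.3849 / 10.9 = 0.86100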